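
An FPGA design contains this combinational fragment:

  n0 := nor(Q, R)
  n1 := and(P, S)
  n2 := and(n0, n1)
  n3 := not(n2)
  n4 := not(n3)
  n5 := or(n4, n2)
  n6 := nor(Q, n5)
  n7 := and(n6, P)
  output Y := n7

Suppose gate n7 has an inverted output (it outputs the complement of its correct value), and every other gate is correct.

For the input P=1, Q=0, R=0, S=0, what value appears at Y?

Propagate with n7 forced: n0=1, n1=0, n2=0, n3=1, n4=0, n5=0, n6=1, n7=0 [inverted output].
So Y = 0. (Without the fault it would be 1.)

0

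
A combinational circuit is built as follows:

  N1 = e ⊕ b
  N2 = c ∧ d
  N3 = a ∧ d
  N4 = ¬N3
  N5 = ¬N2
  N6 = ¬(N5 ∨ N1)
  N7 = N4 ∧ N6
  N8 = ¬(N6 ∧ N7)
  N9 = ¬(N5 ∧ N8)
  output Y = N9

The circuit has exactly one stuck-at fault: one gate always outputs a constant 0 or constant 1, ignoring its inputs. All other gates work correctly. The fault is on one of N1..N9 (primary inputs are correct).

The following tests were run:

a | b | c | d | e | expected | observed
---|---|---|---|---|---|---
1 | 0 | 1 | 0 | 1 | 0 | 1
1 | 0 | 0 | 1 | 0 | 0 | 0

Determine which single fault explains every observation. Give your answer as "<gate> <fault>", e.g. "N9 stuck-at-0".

N6 stuck-at-1

Fault-free values for test 1 (a=1, b=0, c=1, d=0, e=1): N1=1, N2=0, N3=0, N4=1, N5=1, N6=0, N7=0, N8=1, N9=0, giving Y=0. Observed 1.
Test 1: faults giving observed 1 are {N2 stuck-at-1, N5 stuck-at-0, N6 stuck-at-1, N8 stuck-at-0, N9 stuck-at-1}.
Test 2 (a=1, b=0, c=0, d=1, e=0): fault-free N1=0, N2=0, N3=1, N4=0, N5=1, N6=0, N7=0, N8=1, N9=0 → 0; observed 0. Eliminates N2 stuck-at-1, N5 stuck-at-0, N8 stuck-at-0, N9 stuck-at-1.
Only N6 stuck-at-1 is consistent with every test.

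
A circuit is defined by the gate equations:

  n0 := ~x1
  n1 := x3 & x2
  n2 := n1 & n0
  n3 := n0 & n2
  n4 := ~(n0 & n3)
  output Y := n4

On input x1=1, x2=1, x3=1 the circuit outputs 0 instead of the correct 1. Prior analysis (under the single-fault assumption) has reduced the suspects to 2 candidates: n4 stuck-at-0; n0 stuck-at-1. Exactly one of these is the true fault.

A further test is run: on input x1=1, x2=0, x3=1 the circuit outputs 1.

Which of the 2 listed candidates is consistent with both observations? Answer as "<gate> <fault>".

Evaluate each candidate on input x1=1, x2=0, x3=1:
  n4 stuck-at-0: n0=0, n1=0, n2=0, n3=0, n4=0 [stuck-at-0] → 0 — eliminated
  n0 stuck-at-1: n0=1 [stuck-at-1], n1=0, n2=0, n3=0, n4=1 → 1 — matches
Only n0 stuck-at-1 reproduces the observed 1.

n0 stuck-at-1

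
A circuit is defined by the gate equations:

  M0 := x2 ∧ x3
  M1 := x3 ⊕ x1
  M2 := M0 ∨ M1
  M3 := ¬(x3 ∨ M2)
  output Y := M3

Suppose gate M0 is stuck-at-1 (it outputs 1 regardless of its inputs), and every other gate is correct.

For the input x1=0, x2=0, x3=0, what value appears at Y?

0

Propagate with M0 forced: M0=1 [stuck-at-1], M1=0, M2=1, M3=0.
So Y = 0. (Without the fault it would be 1.)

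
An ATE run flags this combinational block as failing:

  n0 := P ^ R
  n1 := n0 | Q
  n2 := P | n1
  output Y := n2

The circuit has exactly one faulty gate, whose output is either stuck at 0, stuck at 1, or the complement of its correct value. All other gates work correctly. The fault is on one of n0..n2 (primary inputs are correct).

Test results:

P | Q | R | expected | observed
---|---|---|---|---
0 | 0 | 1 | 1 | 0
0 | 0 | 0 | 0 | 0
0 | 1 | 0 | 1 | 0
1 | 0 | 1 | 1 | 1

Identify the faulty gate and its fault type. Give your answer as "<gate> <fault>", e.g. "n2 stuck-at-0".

Fault-free values for test 1 (P=0, Q=0, R=1): n0=1, n1=1, n2=1, giving Y=1. Observed 0.
Test 1: faults giving observed 0 are {n0 stuck-at-0, n0 inverted output, n1 stuck-at-0, n1 inverted output, n2 stuck-at-0, n2 inverted output}.
Test 2 (P=0, Q=0, R=0): fault-free n0=0, n1=0, n2=0 → 0; observed 0. Eliminates n0 inverted output, n1 inverted output, n2 inverted output.
Test 3 (P=0, Q=1, R=0): fault-free n0=0, n1=1, n2=1 → 1; observed 0. Eliminates n0 stuck-at-0.
Test 4 (P=1, Q=0, R=1): fault-free n0=0, n1=0, n2=1 → 1; observed 1. Eliminates n2 stuck-at-0.
Only n1 stuck-at-0 is consistent with every test.

n1 stuck-at-0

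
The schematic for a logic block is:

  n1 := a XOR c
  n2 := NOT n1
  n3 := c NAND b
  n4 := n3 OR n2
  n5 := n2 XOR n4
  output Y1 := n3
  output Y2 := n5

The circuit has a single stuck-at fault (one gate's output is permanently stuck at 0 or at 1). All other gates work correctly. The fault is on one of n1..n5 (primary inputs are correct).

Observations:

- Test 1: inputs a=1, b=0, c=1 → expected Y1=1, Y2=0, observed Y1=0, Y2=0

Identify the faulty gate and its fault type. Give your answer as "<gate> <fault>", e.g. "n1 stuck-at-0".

n3 stuck-at-0

Fault-free values for test 1 (a=1, b=0, c=1): n1=0, n2=1, n3=1, n4=1, n5=0, giving Y1=1, Y2=0. Observed Y1=0, Y2=0.
Test 1: faults giving observed Y1=0, Y2=0 are {n3 stuck-at-0}.
Only n3 stuck-at-0 is consistent with every test.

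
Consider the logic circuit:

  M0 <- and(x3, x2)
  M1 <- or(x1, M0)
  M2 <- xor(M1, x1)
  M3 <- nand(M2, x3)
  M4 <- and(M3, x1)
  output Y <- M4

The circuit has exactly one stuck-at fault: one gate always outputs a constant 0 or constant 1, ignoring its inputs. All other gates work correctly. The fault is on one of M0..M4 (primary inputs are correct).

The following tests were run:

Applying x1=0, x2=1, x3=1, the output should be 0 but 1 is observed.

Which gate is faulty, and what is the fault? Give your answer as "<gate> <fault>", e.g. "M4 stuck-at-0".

Fault-free values for test 1 (x1=0, x2=1, x3=1): M0=1, M1=1, M2=1, M3=0, M4=0, giving Y=0. Observed 1.
Test 1: faults giving observed 1 are {M4 stuck-at-1}.
Only M4 stuck-at-1 is consistent with every test.

M4 stuck-at-1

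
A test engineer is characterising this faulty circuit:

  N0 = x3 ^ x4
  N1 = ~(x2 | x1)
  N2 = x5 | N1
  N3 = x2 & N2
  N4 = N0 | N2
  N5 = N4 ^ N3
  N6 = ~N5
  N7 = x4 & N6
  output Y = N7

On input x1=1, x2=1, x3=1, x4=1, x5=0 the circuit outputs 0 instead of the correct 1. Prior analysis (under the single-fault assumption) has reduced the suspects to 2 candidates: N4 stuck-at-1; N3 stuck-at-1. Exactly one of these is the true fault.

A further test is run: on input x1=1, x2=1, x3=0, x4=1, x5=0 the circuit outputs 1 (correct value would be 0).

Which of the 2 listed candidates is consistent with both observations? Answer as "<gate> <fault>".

Evaluate each candidate on input x1=1, x2=1, x3=0, x4=1, x5=0:
  N4 stuck-at-1: N0=1, N1=0, N2=0, N3=0, N4=1 [stuck-at-1], N5=1, N6=0, N7=0 → 0 — eliminated
  N3 stuck-at-1: N0=1, N1=0, N2=0, N3=1 [stuck-at-1], N4=1, N5=0, N6=1, N7=1 → 1 — matches
Only N3 stuck-at-1 reproduces the observed 1.

N3 stuck-at-1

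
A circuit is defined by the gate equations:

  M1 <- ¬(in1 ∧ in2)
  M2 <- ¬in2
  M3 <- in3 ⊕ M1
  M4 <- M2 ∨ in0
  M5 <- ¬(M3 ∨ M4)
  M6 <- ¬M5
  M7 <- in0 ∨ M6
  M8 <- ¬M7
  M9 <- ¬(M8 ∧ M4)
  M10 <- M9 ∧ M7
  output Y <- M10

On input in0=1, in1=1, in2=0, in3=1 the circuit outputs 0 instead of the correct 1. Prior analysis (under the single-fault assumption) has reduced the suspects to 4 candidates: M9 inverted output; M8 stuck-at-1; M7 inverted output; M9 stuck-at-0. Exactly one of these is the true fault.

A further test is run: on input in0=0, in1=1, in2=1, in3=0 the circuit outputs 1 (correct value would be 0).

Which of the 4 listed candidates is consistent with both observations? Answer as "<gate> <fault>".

Evaluate each candidate on input in0=0, in1=1, in2=1, in3=0:
  M9 inverted output: M1=0, M2=0, M3=0, M4=0, M5=1, M6=0, M7=0, M8=1, M9=0 [inverted output], M10=0 → 0 — eliminated
  M8 stuck-at-1: M1=0, M2=0, M3=0, M4=0, M5=1, M6=0, M7=0, M8=1 [stuck-at-1], M9=1, M10=0 → 0 — eliminated
  M7 inverted output: M1=0, M2=0, M3=0, M4=0, M5=1, M6=0, M7=1 [inverted output], M8=0, M9=1, M10=1 → 1 — matches
  M9 stuck-at-0: M1=0, M2=0, M3=0, M4=0, M5=1, M6=0, M7=0, M8=1, M9=0 [stuck-at-0], M10=0 → 0 — eliminated
Only M7 inverted output reproduces the observed 1.

M7 inverted output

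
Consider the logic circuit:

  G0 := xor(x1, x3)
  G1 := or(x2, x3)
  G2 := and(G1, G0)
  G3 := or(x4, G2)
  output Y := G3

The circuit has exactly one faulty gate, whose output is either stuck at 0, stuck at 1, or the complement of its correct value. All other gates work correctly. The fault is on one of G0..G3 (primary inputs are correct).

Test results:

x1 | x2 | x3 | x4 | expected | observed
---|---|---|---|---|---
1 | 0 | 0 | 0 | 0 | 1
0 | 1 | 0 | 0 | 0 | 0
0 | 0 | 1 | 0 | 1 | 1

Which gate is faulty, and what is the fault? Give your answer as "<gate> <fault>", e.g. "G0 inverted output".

G1 stuck-at-1

Fault-free values for test 1 (x1=1, x2=0, x3=0, x4=0): G0=1, G1=0, G2=0, G3=0, giving Y=0. Observed 1.
Test 1: faults giving observed 1 are {G1 stuck-at-1, G1 inverted output, G2 stuck-at-1, G2 inverted output, G3 stuck-at-1, G3 inverted output}.
Test 2 (x1=0, x2=1, x3=0, x4=0): fault-free G0=0, G1=1, G2=0, G3=0 → 0; observed 0. Eliminates G2 stuck-at-1, G2 inverted output, G3 stuck-at-1, G3 inverted output.
Test 3 (x1=0, x2=0, x3=1, x4=0): fault-free G0=1, G1=1, G2=1, G3=1 → 1; observed 1. Eliminates G1 inverted output.
Only G1 stuck-at-1 is consistent with every test.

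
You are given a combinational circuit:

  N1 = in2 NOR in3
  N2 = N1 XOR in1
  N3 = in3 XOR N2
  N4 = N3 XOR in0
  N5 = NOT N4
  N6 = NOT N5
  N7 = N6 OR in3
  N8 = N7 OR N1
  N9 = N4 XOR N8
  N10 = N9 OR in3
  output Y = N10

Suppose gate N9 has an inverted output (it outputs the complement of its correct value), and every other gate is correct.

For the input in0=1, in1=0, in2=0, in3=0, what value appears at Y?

0

Propagate with N9 forced: N1=1, N2=1, N3=1, N4=0, N5=1, N6=0, N7=0, N8=1, N9=0 [inverted output], N10=0.
So Y = 0. (Without the fault it would be 1.)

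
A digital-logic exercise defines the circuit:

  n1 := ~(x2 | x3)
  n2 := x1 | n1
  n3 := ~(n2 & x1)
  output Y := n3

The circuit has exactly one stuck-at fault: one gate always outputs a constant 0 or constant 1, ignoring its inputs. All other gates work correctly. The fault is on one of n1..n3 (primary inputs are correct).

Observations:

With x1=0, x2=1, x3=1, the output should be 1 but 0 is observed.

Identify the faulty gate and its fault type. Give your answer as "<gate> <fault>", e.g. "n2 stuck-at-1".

n3 stuck-at-0

Fault-free values for test 1 (x1=0, x2=1, x3=1): n1=0, n2=0, n3=1, giving Y=1. Observed 0.
Test 1: faults giving observed 0 are {n3 stuck-at-0}.
Only n3 stuck-at-0 is consistent with every test.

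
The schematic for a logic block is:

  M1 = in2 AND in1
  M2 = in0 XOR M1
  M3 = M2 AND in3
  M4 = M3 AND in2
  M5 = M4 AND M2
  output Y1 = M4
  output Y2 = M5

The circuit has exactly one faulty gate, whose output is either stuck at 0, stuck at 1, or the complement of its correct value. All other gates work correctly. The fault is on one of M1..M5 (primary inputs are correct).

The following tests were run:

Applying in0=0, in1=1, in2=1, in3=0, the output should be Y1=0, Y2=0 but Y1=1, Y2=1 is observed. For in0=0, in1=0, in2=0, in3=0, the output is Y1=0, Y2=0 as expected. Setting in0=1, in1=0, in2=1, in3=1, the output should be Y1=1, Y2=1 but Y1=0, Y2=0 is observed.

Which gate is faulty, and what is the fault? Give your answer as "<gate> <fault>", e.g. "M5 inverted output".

M3 inverted output

Fault-free values for test 1 (in0=0, in1=1, in2=1, in3=0): M1=1, M2=1, M3=0, M4=0, M5=0, giving Y1=0, Y2=0. Observed Y1=1, Y2=1.
Test 1: faults giving observed Y1=1, Y2=1 are {M3 stuck-at-1, M3 inverted output, M4 stuck-at-1, M4 inverted output}.
Test 2 (in0=0, in1=0, in2=0, in3=0): fault-free M1=0, M2=0, M3=0, M4=0, M5=0 → Y1=0, Y2=0; observed Y1=0, Y2=0. Eliminates M4 stuck-at-1, M4 inverted output.
Test 3 (in0=1, in1=0, in2=1, in3=1): fault-free M1=0, M2=1, M3=1, M4=1, M5=1 → Y1=1, Y2=1; observed Y1=0, Y2=0. Eliminates M3 stuck-at-1.
Only M3 inverted output is consistent with every test.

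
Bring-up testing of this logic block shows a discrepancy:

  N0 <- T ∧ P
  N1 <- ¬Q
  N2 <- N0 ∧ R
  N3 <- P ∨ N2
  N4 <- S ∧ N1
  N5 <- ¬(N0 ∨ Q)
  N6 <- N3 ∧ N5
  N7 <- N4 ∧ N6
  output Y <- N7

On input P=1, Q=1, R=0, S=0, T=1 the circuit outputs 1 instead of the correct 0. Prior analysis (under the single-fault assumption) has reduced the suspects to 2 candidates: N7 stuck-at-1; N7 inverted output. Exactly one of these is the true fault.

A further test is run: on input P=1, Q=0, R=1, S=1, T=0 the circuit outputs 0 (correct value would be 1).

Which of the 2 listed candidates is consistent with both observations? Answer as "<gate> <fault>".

N7 inverted output

Evaluate each candidate on input P=1, Q=0, R=1, S=1, T=0:
  N7 stuck-at-1: N0=0, N1=1, N2=0, N3=1, N4=1, N5=1, N6=1, N7=1 [stuck-at-1] → 1 — eliminated
  N7 inverted output: N0=0, N1=1, N2=0, N3=1, N4=1, N5=1, N6=1, N7=0 [inverted output] → 0 — matches
Only N7 inverted output reproduces the observed 0.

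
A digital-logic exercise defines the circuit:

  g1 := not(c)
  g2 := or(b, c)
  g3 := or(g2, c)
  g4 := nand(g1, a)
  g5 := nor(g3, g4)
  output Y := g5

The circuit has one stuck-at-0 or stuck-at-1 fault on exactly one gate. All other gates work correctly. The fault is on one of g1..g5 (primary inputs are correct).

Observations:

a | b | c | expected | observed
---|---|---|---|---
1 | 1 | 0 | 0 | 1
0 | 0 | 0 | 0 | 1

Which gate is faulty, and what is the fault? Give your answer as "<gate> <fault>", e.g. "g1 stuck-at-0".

g5 stuck-at-1

Fault-free values for test 1 (a=1, b=1, c=0): g1=1, g2=1, g3=1, g4=0, g5=0, giving Y=0. Observed 1.
Test 1: faults giving observed 1 are {g2 stuck-at-0, g3 stuck-at-0, g5 stuck-at-1}.
Test 2 (a=0, b=0, c=0): fault-free g1=1, g2=0, g3=0, g4=1, g5=0 → 0; observed 1. Eliminates g2 stuck-at-0, g3 stuck-at-0.
Only g5 stuck-at-1 is consistent with every test.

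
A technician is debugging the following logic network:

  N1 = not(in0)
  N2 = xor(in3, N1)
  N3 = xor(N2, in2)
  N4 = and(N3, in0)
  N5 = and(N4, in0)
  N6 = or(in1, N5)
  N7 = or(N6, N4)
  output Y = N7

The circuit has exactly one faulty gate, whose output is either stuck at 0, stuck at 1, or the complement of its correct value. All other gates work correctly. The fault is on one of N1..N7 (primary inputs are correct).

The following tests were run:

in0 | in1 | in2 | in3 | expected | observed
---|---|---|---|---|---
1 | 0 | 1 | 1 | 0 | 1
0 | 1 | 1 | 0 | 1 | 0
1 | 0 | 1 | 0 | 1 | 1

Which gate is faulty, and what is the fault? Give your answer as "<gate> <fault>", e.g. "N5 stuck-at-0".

Fault-free values for test 1 (in0=1, in1=0, in2=1, in3=1): N1=0, N2=1, N3=0, N4=0, N5=0, N6=0, N7=0, giving Y=0. Observed 1.
Test 1: faults giving observed 1 are {N1 stuck-at-1, N1 inverted output, N2 stuck-at-0, N2 inverted output, N3 stuck-at-1, N3 inverted output, N4 stuck-at-1, N4 inverted output, N5 stuck-at-1, N5 inverted output, N6 stuck-at-1, N6 inverted output, N7 stuck-at-1, N7 inverted output}.
Test 2 (in0=0, in1=1, in2=1, in3=0): fault-free N1=1, N2=1, N3=0, N4=0, N5=0, N6=1, N7=1 → 1; observed 0. Eliminates N1 stuck-at-1, N1 inverted output, N2 stuck-at-0, N2 inverted output, N3 stuck-at-1, N3 inverted output, N4 stuck-at-1, N4 inverted output, N5 stuck-at-1, N5 inverted output, N6 stuck-at-1, N7 stuck-at-1.
Test 3 (in0=1, in1=0, in2=1, in3=0): fault-free N1=0, N2=0, N3=1, N4=1, N5=1, N6=1, N7=1 → 1; observed 1. Eliminates N7 inverted output.
Only N6 inverted output is consistent with every test.

N6 inverted output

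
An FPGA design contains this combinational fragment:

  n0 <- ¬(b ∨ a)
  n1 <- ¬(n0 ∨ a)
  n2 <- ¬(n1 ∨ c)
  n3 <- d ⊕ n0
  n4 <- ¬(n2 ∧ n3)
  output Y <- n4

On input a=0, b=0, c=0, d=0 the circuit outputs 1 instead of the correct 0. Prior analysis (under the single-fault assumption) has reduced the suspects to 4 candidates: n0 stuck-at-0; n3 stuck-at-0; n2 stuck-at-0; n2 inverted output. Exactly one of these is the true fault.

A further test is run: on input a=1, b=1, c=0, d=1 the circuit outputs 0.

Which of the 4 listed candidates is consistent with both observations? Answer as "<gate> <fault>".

Evaluate each candidate on input a=1, b=1, c=0, d=1:
  n0 stuck-at-0: n0=0 [stuck-at-0], n1=0, n2=1, n3=1, n4=0 → 0 — matches
  n3 stuck-at-0: n0=0, n1=0, n2=1, n3=0 [stuck-at-0], n4=1 → 1 — eliminated
  n2 stuck-at-0: n0=0, n1=0, n2=0 [stuck-at-0], n3=1, n4=1 → 1 — eliminated
  n2 inverted output: n0=0, n1=0, n2=0 [inverted output], n3=1, n4=1 → 1 — eliminated
Only n0 stuck-at-0 reproduces the observed 0.

n0 stuck-at-0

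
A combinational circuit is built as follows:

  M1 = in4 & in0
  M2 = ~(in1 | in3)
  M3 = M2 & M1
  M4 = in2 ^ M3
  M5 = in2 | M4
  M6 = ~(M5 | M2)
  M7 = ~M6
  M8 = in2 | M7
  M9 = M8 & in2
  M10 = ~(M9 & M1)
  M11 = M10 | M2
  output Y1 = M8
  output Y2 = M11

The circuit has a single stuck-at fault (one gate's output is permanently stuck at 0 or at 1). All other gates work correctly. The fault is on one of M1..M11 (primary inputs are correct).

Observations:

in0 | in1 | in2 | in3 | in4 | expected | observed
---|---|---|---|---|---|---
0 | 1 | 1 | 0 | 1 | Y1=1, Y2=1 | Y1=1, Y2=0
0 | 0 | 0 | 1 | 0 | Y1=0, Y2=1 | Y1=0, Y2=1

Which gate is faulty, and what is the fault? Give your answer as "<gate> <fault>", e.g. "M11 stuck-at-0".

Fault-free values for test 1 (in0=0, in1=1, in2=1, in3=0, in4=1): M1=0, M2=0, M3=0, M4=1, M5=1, M6=0, M7=1, M8=1, M9=1, M10=1, M11=1, giving Y1=1, Y2=1. Observed Y1=1, Y2=0.
Test 1: faults giving observed Y1=1, Y2=0 are {M1 stuck-at-1, M10 stuck-at-0, M11 stuck-at-0}.
Test 2 (in0=0, in1=0, in2=0, in3=1, in4=0): fault-free M1=0, M2=0, M3=0, M4=0, M5=0, M6=1, M7=0, M8=0, M9=0, M10=1, M11=1 → Y1=0, Y2=1; observed Y1=0, Y2=1. Eliminates M10 stuck-at-0, M11 stuck-at-0.
Only M1 stuck-at-1 is consistent with every test.

M1 stuck-at-1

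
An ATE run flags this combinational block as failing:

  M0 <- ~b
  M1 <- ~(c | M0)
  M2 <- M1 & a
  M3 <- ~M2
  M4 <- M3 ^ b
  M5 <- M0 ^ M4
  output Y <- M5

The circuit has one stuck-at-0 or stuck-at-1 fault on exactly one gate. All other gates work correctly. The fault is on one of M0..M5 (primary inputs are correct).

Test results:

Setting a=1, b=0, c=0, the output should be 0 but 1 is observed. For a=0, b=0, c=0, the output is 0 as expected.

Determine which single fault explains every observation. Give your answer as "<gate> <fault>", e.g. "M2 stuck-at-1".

M1 stuck-at-1

Fault-free values for test 1 (a=1, b=0, c=0): M0=1, M1=0, M2=0, M3=1, M4=1, M5=0, giving Y=0. Observed 1.
Test 1: faults giving observed 1 are {M1 stuck-at-1, M2 stuck-at-1, M3 stuck-at-0, M4 stuck-at-0, M5 stuck-at-1}.
Test 2 (a=0, b=0, c=0): fault-free M0=1, M1=0, M2=0, M3=1, M4=1, M5=0 → 0; observed 0. Eliminates M2 stuck-at-1, M3 stuck-at-0, M4 stuck-at-0, M5 stuck-at-1.
Only M1 stuck-at-1 is consistent with every test.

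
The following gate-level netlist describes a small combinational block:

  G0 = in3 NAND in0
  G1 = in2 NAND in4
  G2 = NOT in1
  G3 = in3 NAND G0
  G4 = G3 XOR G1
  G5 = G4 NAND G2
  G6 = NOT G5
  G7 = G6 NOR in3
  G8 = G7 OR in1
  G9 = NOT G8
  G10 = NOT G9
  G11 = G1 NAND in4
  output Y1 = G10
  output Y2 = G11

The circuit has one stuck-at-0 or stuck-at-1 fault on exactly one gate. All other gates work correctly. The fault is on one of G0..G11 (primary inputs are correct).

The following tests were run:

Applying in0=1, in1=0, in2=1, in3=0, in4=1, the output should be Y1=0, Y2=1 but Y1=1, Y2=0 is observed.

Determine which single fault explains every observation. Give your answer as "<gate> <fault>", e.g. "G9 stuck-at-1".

G1 stuck-at-1

Fault-free values for test 1 (in0=1, in1=0, in2=1, in3=0, in4=1): G0=1, G1=0, G2=1, G3=1, G4=1, G5=0, G6=1, G7=0, G8=0, G9=1, G10=0, G11=1, giving Y1=0, Y2=1. Observed Y1=1, Y2=0.
Test 1: faults giving observed Y1=1, Y2=0 are {G1 stuck-at-1}.
Only G1 stuck-at-1 is consistent with every test.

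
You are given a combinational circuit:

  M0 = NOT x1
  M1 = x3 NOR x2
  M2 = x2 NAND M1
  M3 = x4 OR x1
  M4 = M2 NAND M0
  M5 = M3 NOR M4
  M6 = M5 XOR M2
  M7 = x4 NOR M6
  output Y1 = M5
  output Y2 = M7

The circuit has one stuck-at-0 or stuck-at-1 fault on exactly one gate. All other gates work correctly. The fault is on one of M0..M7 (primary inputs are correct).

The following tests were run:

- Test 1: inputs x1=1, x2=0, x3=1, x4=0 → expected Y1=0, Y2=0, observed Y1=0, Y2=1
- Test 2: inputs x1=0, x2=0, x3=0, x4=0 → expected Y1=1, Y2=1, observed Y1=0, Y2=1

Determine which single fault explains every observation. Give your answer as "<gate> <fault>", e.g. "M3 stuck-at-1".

Fault-free values for test 1 (x1=1, x2=0, x3=1, x4=0): M0=0, M1=0, M2=1, M3=1, M4=1, M5=0, M6=1, M7=0, giving Y1=0, Y2=0. Observed Y1=0, Y2=1.
Test 1: faults giving observed Y1=0, Y2=1 are {M2 stuck-at-0, M6 stuck-at-0, M7 stuck-at-1}.
Test 2 (x1=0, x2=0, x3=0, x4=0): fault-free M0=1, M1=1, M2=1, M3=0, M4=0, M5=1, M6=0, M7=1 → Y1=1, Y2=1; observed Y1=0, Y2=1. Eliminates M6 stuck-at-0, M7 stuck-at-1.
Only M2 stuck-at-0 is consistent with every test.

M2 stuck-at-0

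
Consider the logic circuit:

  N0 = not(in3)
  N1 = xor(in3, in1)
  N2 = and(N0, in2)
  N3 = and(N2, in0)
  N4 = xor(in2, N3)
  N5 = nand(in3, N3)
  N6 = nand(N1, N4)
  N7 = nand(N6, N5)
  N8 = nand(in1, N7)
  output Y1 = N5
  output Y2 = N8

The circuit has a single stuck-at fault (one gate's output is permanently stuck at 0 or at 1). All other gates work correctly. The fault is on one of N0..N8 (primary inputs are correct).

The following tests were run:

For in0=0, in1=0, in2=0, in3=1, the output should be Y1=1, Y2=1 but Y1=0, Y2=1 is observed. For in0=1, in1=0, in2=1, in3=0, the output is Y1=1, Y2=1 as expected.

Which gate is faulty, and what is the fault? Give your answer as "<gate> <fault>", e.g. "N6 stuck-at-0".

N3 stuck-at-1

Fault-free values for test 1 (in0=0, in1=0, in2=0, in3=1): N0=0, N1=1, N2=0, N3=0, N4=0, N5=1, N6=1, N7=0, N8=1, giving Y1=1, Y2=1. Observed Y1=0, Y2=1.
Test 1: faults giving observed Y1=0, Y2=1 are {N3 stuck-at-1, N5 stuck-at-0}.
Test 2 (in0=1, in1=0, in2=1, in3=0): fault-free N0=1, N1=0, N2=1, N3=1, N4=0, N5=1, N6=1, N7=0, N8=1 → Y1=1, Y2=1; observed Y1=1, Y2=1. Eliminates N5 stuck-at-0.
Only N3 stuck-at-1 is consistent with every test.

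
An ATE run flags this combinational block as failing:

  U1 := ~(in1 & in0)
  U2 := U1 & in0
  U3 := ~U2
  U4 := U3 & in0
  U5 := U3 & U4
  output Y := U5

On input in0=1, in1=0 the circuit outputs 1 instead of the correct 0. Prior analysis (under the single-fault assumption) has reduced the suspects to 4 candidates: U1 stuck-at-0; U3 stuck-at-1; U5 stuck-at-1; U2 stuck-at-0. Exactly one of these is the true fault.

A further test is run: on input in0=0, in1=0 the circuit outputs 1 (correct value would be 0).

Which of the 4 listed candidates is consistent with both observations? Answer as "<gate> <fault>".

Evaluate each candidate on input in0=0, in1=0:
  U1 stuck-at-0: U1=0 [stuck-at-0], U2=0, U3=1, U4=0, U5=0 → 0 — eliminated
  U3 stuck-at-1: U1=1, U2=0, U3=1 [stuck-at-1], U4=0, U5=0 → 0 — eliminated
  U5 stuck-at-1: U1=1, U2=0, U3=1, U4=0, U5=1 [stuck-at-1] → 1 — matches
  U2 stuck-at-0: U1=1, U2=0 [stuck-at-0], U3=1, U4=0, U5=0 → 0 — eliminated
Only U5 stuck-at-1 reproduces the observed 1.

U5 stuck-at-1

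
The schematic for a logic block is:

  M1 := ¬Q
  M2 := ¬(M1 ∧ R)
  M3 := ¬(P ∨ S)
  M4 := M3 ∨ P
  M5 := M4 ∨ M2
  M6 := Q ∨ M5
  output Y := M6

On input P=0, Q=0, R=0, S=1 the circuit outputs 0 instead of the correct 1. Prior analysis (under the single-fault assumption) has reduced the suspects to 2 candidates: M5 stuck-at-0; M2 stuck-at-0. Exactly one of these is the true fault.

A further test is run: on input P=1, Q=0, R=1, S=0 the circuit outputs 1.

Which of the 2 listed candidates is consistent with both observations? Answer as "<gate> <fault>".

M2 stuck-at-0

Evaluate each candidate on input P=1, Q=0, R=1, S=0:
  M5 stuck-at-0: M1=1, M2=0, M3=0, M4=1, M5=0 [stuck-at-0], M6=0 → 0 — eliminated
  M2 stuck-at-0: M1=1, M2=0 [stuck-at-0], M3=0, M4=1, M5=1, M6=1 → 1 — matches
Only M2 stuck-at-0 reproduces the observed 1.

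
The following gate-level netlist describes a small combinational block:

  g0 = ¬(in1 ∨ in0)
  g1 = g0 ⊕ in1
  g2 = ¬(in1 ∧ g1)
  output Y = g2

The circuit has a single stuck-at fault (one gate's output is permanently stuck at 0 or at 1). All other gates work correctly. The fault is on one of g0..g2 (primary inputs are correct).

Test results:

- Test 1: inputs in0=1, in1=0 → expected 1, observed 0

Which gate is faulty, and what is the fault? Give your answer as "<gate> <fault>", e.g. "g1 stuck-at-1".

Fault-free values for test 1 (in0=1, in1=0): g0=0, g1=0, g2=1, giving Y=1. Observed 0.
Test 1: faults giving observed 0 are {g2 stuck-at-0}.
Only g2 stuck-at-0 is consistent with every test.

g2 stuck-at-0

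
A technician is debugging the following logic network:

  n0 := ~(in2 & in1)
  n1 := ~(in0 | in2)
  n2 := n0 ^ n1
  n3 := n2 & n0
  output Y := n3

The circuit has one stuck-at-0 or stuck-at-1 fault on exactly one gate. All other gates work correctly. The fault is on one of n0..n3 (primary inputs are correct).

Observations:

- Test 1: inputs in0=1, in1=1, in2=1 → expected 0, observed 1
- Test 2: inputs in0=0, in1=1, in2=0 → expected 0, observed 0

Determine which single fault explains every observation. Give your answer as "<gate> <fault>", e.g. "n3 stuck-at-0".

n0 stuck-at-1

Fault-free values for test 1 (in0=1, in1=1, in2=1): n0=0, n1=0, n2=0, n3=0, giving Y=0. Observed 1.
Test 1: faults giving observed 1 are {n0 stuck-at-1, n3 stuck-at-1}.
Test 2 (in0=0, in1=1, in2=0): fault-free n0=1, n1=1, n2=0, n3=0 → 0; observed 0. Eliminates n3 stuck-at-1.
Only n0 stuck-at-1 is consistent with every test.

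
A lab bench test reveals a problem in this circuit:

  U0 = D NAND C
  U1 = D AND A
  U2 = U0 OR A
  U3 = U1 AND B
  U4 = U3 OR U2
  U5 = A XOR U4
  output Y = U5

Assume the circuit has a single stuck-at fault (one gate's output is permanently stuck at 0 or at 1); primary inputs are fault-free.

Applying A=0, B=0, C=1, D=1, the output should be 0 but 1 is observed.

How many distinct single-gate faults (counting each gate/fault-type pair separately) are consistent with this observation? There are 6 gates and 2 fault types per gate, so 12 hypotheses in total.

5

Fault-free: U0=0, U1=0, U2=0, U3=0, U4=0, U5=0 → 0. Observed 1.
  U0 stuck-at-0: output 0 ✗
  U0 stuck-at-1: output 1 ✓
  U1 stuck-at-0: output 0 ✗
  U1 stuck-at-1: output 0 ✗
  U2 stuck-at-0: output 0 ✗
  U2 stuck-at-1: output 1 ✓
  U3 stuck-at-0: output 0 ✗
  U3 stuck-at-1: output 1 ✓
  U4 stuck-at-0: output 0 ✗
  U4 stuck-at-1: output 1 ✓
  U5 stuck-at-0: output 0 ✗
  U5 stuck-at-1: output 1 ✓
Consistent faults: {U0 stuck-at-1, U2 stuck-at-1, U3 stuck-at-1, U4 stuck-at-1, U5 stuck-at-1} — 5 in all.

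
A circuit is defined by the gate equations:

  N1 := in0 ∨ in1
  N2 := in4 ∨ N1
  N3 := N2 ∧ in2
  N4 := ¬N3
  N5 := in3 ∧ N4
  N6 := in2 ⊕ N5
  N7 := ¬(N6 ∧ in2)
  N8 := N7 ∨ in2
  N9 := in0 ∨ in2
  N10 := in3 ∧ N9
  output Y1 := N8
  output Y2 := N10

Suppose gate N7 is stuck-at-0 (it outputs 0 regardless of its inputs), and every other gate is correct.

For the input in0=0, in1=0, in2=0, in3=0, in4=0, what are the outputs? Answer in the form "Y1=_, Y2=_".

Propagate with N7 forced: N1=0, N2=0, N3=0, N4=1, N5=0, N6=0, N7=0 [stuck-at-0], N8=0, N9=0, N10=0.
So the outputs are Y1=0, Y2=0. (Without the fault they would be Y1=1, Y2=0.)

Y1=0, Y2=0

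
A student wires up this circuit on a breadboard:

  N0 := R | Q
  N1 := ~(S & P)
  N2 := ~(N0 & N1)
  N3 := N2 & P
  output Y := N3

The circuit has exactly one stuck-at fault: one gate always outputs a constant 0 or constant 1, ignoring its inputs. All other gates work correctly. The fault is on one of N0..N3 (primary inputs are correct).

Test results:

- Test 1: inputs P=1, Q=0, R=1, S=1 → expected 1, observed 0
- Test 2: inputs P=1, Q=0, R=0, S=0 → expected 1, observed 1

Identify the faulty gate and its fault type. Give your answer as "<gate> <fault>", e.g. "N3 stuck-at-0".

Fault-free values for test 1 (P=1, Q=0, R=1, S=1): N0=1, N1=0, N2=1, N3=1, giving Y=1. Observed 0.
Test 1: faults giving observed 0 are {N1 stuck-at-1, N2 stuck-at-0, N3 stuck-at-0}.
Test 2 (P=1, Q=0, R=0, S=0): fault-free N0=0, N1=1, N2=1, N3=1 → 1; observed 1. Eliminates N2 stuck-at-0, N3 stuck-at-0.
Only N1 stuck-at-1 is consistent with every test.

N1 stuck-at-1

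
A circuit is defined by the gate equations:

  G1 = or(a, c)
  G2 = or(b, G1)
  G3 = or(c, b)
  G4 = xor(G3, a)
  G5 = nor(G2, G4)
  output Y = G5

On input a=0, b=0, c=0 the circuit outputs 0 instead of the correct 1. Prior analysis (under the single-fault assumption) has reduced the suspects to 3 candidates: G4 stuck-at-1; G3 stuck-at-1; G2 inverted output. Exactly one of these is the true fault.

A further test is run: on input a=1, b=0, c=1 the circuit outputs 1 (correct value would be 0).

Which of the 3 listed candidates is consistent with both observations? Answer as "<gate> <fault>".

G2 inverted output

Evaluate each candidate on input a=1, b=0, c=1:
  G4 stuck-at-1: G1=1, G2=1, G3=1, G4=1 [stuck-at-1], G5=0 → 0 — eliminated
  G3 stuck-at-1: G1=1, G2=1, G3=1 [stuck-at-1], G4=0, G5=0 → 0 — eliminated
  G2 inverted output: G1=1, G2=0 [inverted output], G3=1, G4=0, G5=1 → 1 — matches
Only G2 inverted output reproduces the observed 1.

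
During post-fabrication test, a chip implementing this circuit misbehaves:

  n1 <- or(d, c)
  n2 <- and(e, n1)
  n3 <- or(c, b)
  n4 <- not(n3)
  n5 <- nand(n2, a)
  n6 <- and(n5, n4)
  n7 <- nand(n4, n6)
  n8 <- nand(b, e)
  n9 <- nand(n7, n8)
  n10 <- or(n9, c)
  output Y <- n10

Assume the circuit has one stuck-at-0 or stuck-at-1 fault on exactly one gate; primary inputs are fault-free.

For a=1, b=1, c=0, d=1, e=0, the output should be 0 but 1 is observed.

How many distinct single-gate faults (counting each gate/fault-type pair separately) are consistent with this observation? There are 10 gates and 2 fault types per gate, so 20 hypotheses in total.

6

Fault-free: n1=1, n2=0, n3=1, n4=0, n5=1, n6=0, n7=1, n8=1, n9=0, n10=0 → 0. Observed 1.
  n1: none of the 2 fault types match ✗
  n2: none of the 2 fault types match ✗
  n3: stuck-at-0 ✓; others ✗
  n4: stuck-at-1 ✓; others ✗
  n5: none of the 2 fault types match ✗
  n6: none of the 2 fault types match ✗
  n7: stuck-at-0 ✓; others ✗
  n8: stuck-at-0 ✓; others ✗
  n9: stuck-at-1 ✓; others ✗
  n10: stuck-at-1 ✓; others ✗
Consistent faults: {n3 stuck-at-0, n4 stuck-at-1, n7 stuck-at-0, n8 stuck-at-0, n9 stuck-at-1, n10 stuck-at-1} — 6 in all.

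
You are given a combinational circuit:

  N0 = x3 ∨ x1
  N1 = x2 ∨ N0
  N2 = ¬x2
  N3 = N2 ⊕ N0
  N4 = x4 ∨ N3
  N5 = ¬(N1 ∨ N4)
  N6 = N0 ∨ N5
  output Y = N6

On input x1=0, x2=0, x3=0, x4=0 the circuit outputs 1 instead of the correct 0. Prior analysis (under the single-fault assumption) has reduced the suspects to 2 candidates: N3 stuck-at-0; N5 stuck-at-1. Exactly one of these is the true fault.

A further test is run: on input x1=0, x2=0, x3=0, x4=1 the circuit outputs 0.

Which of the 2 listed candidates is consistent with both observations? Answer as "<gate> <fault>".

Evaluate each candidate on input x1=0, x2=0, x3=0, x4=1:
  N3 stuck-at-0: N0=0, N1=0, N2=1, N3=0 [stuck-at-0], N4=1, N5=0, N6=0 → 0 — matches
  N5 stuck-at-1: N0=0, N1=0, N2=1, N3=1, N4=1, N5=1 [stuck-at-1], N6=1 → 1 — eliminated
Only N3 stuck-at-0 reproduces the observed 0.

N3 stuck-at-0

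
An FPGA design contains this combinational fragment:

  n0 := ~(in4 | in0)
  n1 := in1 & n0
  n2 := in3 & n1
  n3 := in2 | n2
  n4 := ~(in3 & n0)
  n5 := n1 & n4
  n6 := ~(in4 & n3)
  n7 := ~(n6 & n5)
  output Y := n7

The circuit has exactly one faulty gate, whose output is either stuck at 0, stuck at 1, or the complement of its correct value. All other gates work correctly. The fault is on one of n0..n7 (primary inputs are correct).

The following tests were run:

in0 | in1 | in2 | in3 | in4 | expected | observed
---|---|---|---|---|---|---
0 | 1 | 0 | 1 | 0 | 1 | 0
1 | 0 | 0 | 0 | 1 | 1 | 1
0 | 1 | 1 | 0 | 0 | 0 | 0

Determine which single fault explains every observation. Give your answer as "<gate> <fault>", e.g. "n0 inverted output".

n4 stuck-at-1

Fault-free values for test 1 (in0=0, in1=1, in2=0, in3=1, in4=0): n0=1, n1=1, n2=1, n3=1, n4=0, n5=0, n6=1, n7=1, giving Y=1. Observed 0.
Test 1: faults giving observed 0 are {n4 stuck-at-1, n4 inverted output, n5 stuck-at-1, n5 inverted output, n7 stuck-at-0, n7 inverted output}.
Test 2 (in0=1, in1=0, in2=0, in3=0, in4=1): fault-free n0=0, n1=0, n2=0, n3=0, n4=1, n5=0, n6=1, n7=1 → 1; observed 1. Eliminates n5 stuck-at-1, n5 inverted output, n7 stuck-at-0, n7 inverted output.
Test 3 (in0=0, in1=1, in2=1, in3=0, in4=0): fault-free n0=1, n1=1, n2=0, n3=1, n4=1, n5=1, n6=1, n7=0 → 0; observed 0. Eliminates n4 inverted output.
Only n4 stuck-at-1 is consistent with every test.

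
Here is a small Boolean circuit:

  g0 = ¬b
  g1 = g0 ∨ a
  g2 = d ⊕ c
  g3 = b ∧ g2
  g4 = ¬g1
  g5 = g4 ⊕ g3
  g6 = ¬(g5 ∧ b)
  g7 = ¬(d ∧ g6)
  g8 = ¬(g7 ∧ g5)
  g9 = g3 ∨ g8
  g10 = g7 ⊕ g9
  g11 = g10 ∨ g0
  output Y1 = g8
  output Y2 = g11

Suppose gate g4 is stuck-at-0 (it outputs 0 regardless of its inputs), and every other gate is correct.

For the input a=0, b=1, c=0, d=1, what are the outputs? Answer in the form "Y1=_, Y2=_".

Y1=0, Y2=0

Propagate with g4 forced: g0=0, g1=0, g2=1, g3=1, g4=0 [stuck-at-0], g5=1, g6=0, g7=1, g8=0, g9=1, g10=0, g11=0.
So the outputs are Y1=0, Y2=0. (Without the fault they would be Y1=1, Y2=1.)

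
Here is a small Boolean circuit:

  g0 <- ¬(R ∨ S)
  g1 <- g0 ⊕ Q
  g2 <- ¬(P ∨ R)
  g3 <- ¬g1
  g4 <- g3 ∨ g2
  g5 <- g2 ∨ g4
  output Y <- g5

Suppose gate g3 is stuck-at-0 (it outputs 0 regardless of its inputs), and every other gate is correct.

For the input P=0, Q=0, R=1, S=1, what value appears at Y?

Propagate with g3 forced: g0=0, g1=0, g2=0, g3=0 [stuck-at-0], g4=0, g5=0.
So Y = 0. (Without the fault it would be 1.)

0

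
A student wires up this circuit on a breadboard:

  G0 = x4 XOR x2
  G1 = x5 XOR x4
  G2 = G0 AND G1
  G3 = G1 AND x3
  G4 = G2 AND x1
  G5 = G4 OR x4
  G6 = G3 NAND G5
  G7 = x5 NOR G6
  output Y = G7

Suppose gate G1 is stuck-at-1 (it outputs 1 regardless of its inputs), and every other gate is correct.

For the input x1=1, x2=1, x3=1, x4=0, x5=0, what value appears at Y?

1

Propagate with G1 forced: G0=1, G1=1 [stuck-at-1], G2=1, G3=1, G4=1, G5=1, G6=0, G7=1.
So Y = 1. (Without the fault it would be 0.)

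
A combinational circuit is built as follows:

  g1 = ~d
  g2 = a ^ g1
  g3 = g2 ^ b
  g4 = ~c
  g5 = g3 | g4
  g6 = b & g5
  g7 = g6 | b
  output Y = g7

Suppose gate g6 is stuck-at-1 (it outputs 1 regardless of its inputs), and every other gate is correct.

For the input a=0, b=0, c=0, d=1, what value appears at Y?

Propagate with g6 forced: g1=0, g2=0, g3=0, g4=1, g5=1, g6=1 [stuck-at-1], g7=1.
So Y = 1. (Without the fault it would be 0.)

1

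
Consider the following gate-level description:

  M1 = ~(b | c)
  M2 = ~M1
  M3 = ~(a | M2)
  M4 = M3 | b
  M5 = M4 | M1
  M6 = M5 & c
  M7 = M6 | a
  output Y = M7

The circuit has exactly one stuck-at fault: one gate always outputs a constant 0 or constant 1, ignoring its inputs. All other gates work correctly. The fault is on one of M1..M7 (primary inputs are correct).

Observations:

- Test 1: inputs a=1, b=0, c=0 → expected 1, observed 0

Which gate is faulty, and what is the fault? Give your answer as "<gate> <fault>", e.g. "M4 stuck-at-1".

M7 stuck-at-0

Fault-free values for test 1 (a=1, b=0, c=0): M1=1, M2=0, M3=0, M4=0, M5=1, M6=0, M7=1, giving Y=1. Observed 0.
Test 1: faults giving observed 0 are {M7 stuck-at-0}.
Only M7 stuck-at-0 is consistent with every test.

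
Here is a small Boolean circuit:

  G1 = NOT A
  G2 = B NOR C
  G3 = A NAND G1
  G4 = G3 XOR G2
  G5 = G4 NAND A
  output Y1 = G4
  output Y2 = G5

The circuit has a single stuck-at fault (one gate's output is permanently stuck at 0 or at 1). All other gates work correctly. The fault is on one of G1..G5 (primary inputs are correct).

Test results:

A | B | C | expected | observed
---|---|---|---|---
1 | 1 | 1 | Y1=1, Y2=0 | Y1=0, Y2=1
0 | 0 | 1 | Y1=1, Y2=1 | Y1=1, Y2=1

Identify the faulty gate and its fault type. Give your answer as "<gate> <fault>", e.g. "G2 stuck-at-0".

Fault-free values for test 1 (A=1, B=1, C=1): G1=0, G2=0, G3=1, G4=1, G5=0, giving Y1=1, Y2=0. Observed Y1=0, Y2=1.
Test 1: faults giving observed Y1=0, Y2=1 are {G1 stuck-at-1, G2 stuck-at-1, G3 stuck-at-0, G4 stuck-at-0}.
Test 2 (A=0, B=0, C=1): fault-free G1=1, G2=0, G3=1, G4=1, G5=1 → Y1=1, Y2=1; observed Y1=1, Y2=1. Eliminates G2 stuck-at-1, G3 stuck-at-0, G4 stuck-at-0.
Only G1 stuck-at-1 is consistent with every test.

G1 stuck-at-1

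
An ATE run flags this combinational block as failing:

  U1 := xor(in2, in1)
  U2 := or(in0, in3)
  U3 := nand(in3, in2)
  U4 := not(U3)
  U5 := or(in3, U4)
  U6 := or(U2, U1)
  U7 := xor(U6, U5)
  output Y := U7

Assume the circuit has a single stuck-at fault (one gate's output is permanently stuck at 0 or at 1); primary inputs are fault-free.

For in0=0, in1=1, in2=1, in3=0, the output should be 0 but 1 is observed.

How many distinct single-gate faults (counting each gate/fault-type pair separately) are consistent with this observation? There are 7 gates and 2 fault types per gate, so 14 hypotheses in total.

Fault-free: U1=0, U2=0, U3=1, U4=0, U5=0, U6=0, U7=0 → 0. Observed 1.
  U1 stuck-at-0: output 0 ✗
  U1 stuck-at-1: output 1 ✓
  U2 stuck-at-0: output 0 ✗
  U2 stuck-at-1: output 1 ✓
  U3 stuck-at-0: output 1 ✓
  U3 stuck-at-1: output 0 ✗
  U4 stuck-at-0: output 0 ✗
  U4 stuck-at-1: output 1 ✓
  U5 stuck-at-0: output 0 ✗
  U5 stuck-at-1: output 1 ✓
  U6 stuck-at-0: output 0 ✗
  U6 stuck-at-1: output 1 ✓
  U7 stuck-at-0: output 0 ✗
  U7 stuck-at-1: output 1 ✓
Consistent faults: {U1 stuck-at-1, U2 stuck-at-1, U3 stuck-at-0, U4 stuck-at-1, U5 stuck-at-1, U6 stuck-at-1, U7 stuck-at-1} — 7 in all.

7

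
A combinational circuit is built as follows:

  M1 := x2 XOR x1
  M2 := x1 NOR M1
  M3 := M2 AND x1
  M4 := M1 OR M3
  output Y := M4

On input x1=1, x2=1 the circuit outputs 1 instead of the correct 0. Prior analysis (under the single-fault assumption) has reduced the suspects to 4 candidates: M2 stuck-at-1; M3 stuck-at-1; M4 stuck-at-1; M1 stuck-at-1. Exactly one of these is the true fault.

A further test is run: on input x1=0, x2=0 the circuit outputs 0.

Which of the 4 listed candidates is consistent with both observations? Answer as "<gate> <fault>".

M2 stuck-at-1

Evaluate each candidate on input x1=0, x2=0:
  M2 stuck-at-1: M1=0, M2=1 [stuck-at-1], M3=0, M4=0 → 0 — matches
  M3 stuck-at-1: M1=0, M2=1, M3=1 [stuck-at-1], M4=1 → 1 — eliminated
  M4 stuck-at-1: M1=0, M2=1, M3=0, M4=1 [stuck-at-1] → 1 — eliminated
  M1 stuck-at-1: M1=1 [stuck-at-1], M2=0, M3=0, M4=1 → 1 — eliminated
Only M2 stuck-at-1 reproduces the observed 0.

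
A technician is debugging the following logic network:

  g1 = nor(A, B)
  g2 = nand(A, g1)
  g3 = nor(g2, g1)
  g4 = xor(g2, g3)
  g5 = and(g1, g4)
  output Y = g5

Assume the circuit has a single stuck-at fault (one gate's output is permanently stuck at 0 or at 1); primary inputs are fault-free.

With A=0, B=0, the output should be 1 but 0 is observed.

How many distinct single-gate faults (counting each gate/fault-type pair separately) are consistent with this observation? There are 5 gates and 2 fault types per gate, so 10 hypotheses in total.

Fault-free: g1=1, g2=1, g3=0, g4=1, g5=1 → 1. Observed 0.
  g1 stuck-at-0: output 0 ✓
  g1 stuck-at-1: output 1 ✗
  g2 stuck-at-0: output 0 ✓
  g2 stuck-at-1: output 1 ✗
  g3 stuck-at-0: output 1 ✗
  g3 stuck-at-1: output 0 ✓
  g4 stuck-at-0: output 0 ✓
  g4 stuck-at-1: output 1 ✗
  g5 stuck-at-0: output 0 ✓
  g5 stuck-at-1: output 1 ✗
Consistent faults: {g1 stuck-at-0, g2 stuck-at-0, g3 stuck-at-1, g4 stuck-at-0, g5 stuck-at-0} — 5 in all.

5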